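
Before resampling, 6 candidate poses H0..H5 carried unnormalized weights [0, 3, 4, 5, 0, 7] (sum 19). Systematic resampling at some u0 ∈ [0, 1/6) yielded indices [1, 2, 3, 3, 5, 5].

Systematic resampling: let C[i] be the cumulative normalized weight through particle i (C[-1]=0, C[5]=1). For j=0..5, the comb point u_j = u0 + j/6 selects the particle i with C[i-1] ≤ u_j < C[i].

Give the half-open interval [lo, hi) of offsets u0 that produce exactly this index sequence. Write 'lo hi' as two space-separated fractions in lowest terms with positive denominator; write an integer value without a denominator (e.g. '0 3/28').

2/57 5/38

C = [0, 3/19, 7/19, 12/19, 12/19, 1]
j=0 picked index 1: u0 ∈ [0, 3/19)
j=1 picked index 2: u0 ∈ [-1/114, 23/114)
j=2 picked index 3: u0 ∈ [2/57, 17/57)
j=3 picked index 3: u0 ∈ [-5/38, 5/38)
j=4 picked index 5: u0 ∈ [-2/57, 1/3)
j=5 picked index 5: u0 ∈ [-23/114, 1/6)
intersection: [2/57, 5/38)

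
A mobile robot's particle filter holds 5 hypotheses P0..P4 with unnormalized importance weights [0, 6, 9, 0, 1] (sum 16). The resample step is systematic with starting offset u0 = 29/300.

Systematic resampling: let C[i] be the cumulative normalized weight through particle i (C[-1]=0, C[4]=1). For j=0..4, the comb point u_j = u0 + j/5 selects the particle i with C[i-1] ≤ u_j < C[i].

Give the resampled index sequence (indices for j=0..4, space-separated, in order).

1 1 2 2 2

C = [0, 3/8, 15/16, 15/16, 1]
j=0: u_0=29/300 ∈ [0, 3/8) → index 1
j=1: u_1=89/300 ∈ [0, 3/8) → index 1
j=2: u_2=149/300 ∈ [3/8, 15/16) → index 2
j=3: u_3=209/300 ∈ [3/8, 15/16) → index 2
j=4: u_4=269/300 ∈ [3/8, 15/16) → index 2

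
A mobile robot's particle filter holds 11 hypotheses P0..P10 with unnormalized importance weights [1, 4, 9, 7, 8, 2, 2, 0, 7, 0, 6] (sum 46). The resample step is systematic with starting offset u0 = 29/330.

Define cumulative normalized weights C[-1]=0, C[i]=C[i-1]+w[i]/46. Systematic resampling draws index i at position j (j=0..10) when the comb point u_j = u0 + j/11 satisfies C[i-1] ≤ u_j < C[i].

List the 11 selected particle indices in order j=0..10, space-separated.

C = [1/46, 5/46, 7/23, 21/46, 29/46, 31/46, 33/46, 33/46, 20/23, 20/23, 1]
j=0: u_0=29/330 ∈ [1/46, 5/46) → index 1
j=1: u_1=59/330 ∈ [5/46, 7/23) → index 2
j=2: u_2=89/330 ∈ [5/46, 7/23) → index 2
j=3: u_3=119/330 ∈ [7/23, 21/46) → index 3
j=4: u_4=149/330 ∈ [7/23, 21/46) → index 3
j=5: u_5=179/330 ∈ [21/46, 29/46) → index 4
j=6: u_6=19/30 ∈ [29/46, 31/46) → index 5
j=7: u_7=239/330 ∈ [33/46, 20/23) → index 8
j=8: u_8=269/330 ∈ [33/46, 20/23) → index 8
j=9: u_9=299/330 ∈ [20/23, 1) → index 10
j=10: u_10=329/330 ∈ [20/23, 1) → index 10

1 2 2 3 3 4 5 8 8 10 10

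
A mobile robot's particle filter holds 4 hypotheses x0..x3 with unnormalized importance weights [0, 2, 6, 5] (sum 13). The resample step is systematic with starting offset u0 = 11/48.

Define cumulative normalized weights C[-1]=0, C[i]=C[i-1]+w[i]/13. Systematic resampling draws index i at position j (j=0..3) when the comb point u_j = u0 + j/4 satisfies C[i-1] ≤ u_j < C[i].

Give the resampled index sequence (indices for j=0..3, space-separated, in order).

2 2 3 3

C = [0, 2/13, 8/13, 1]
j=0: u_0=11/48 ∈ [2/13, 8/13) → index 2
j=1: u_1=23/48 ∈ [2/13, 8/13) → index 2
j=2: u_2=35/48 ∈ [8/13, 1) → index 3
j=3: u_3=47/48 ∈ [8/13, 1) → index 3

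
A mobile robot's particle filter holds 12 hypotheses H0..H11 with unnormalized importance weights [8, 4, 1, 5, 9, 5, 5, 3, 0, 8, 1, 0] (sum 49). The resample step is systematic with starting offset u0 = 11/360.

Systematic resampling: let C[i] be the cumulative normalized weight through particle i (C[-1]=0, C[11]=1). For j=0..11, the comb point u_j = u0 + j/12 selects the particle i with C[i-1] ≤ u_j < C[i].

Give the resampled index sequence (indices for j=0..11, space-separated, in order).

C = [8/49, 12/49, 13/49, 18/49, 27/49, 32/49, 37/49, 40/49, 40/49, 48/49, 1, 1]
j=0: u_0=11/360 ∈ [0, 8/49) → index 0
j=1: u_1=41/360 ∈ [0, 8/49) → index 0
j=2: u_2=71/360 ∈ [8/49, 12/49) → index 1
j=3: u_3=101/360 ∈ [13/49, 18/49) → index 3
j=4: u_4=131/360 ∈ [13/49, 18/49) → index 3
j=5: u_5=161/360 ∈ [18/49, 27/49) → index 4
j=6: u_6=191/360 ∈ [18/49, 27/49) → index 4
j=7: u_7=221/360 ∈ [27/49, 32/49) → index 5
j=8: u_8=251/360 ∈ [32/49, 37/49) → index 6
j=9: u_9=281/360 ∈ [37/49, 40/49) → index 7
j=10: u_10=311/360 ∈ [40/49, 48/49) → index 9
j=11: u_11=341/360 ∈ [40/49, 48/49) → index 9

0 0 1 3 3 4 4 5 6 7 9 9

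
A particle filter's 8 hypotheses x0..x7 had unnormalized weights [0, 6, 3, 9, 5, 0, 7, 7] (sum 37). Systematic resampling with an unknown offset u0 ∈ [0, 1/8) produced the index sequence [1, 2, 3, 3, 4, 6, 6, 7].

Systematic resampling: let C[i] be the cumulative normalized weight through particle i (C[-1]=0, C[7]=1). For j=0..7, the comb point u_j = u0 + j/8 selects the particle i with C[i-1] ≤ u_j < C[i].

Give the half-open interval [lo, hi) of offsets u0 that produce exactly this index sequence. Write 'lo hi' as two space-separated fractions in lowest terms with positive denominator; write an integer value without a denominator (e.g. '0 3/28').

C = [0, 6/37, 9/37, 18/37, 23/37, 23/37, 30/37, 1]
j=0 picked index 1: u0 ∈ [0, 6/37)
j=1 picked index 2: u0 ∈ [11/296, 35/296)
j=2 picked index 3: u0 ∈ [-1/148, 35/148)
j=3 picked index 3: u0 ∈ [-39/296, 33/296)
j=4 picked index 4: u0 ∈ [-1/74, 9/74)
j=5 picked index 6: u0 ∈ [-1/296, 55/296)
j=6 picked index 6: u0 ∈ [-19/148, 9/148)
j=7 picked index 7: u0 ∈ [-19/296, 1/8)
intersection: [11/296, 9/148)

11/296 9/148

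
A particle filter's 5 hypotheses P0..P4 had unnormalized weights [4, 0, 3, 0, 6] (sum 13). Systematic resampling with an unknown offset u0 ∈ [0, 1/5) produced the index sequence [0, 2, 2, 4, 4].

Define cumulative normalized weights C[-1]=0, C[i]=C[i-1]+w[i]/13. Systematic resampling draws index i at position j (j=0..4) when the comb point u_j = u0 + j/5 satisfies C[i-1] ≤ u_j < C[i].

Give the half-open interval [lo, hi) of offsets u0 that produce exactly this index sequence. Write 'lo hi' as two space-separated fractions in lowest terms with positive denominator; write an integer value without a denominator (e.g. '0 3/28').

C = [4/13, 4/13, 7/13, 7/13, 1]
j=0 picked index 0: u0 ∈ [0, 4/13)
j=1 picked index 2: u0 ∈ [7/65, 22/65)
j=2 picked index 2: u0 ∈ [-6/65, 9/65)
j=3 picked index 4: u0 ∈ [-4/65, 2/5)
j=4 picked index 4: u0 ∈ [-17/65, 1/5)
intersection: [7/65, 9/65)

7/65 9/65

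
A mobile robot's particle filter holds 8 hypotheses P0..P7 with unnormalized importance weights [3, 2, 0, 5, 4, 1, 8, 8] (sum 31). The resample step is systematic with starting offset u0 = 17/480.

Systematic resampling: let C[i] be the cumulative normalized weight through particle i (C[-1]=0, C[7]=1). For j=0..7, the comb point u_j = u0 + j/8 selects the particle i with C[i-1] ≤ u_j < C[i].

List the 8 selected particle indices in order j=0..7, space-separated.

C = [3/31, 5/31, 5/31, 10/31, 14/31, 15/31, 23/31, 1]
j=0: u_0=17/480 ∈ [0, 3/31) → index 0
j=1: u_1=77/480 ∈ [3/31, 5/31) → index 1
j=2: u_2=137/480 ∈ [5/31, 10/31) → index 3
j=3: u_3=197/480 ∈ [10/31, 14/31) → index 4
j=4: u_4=257/480 ∈ [15/31, 23/31) → index 6
j=5: u_5=317/480 ∈ [15/31, 23/31) → index 6
j=6: u_6=377/480 ∈ [23/31, 1) → index 7
j=7: u_7=437/480 ∈ [23/31, 1) → index 7

0 1 3 4 6 6 7 7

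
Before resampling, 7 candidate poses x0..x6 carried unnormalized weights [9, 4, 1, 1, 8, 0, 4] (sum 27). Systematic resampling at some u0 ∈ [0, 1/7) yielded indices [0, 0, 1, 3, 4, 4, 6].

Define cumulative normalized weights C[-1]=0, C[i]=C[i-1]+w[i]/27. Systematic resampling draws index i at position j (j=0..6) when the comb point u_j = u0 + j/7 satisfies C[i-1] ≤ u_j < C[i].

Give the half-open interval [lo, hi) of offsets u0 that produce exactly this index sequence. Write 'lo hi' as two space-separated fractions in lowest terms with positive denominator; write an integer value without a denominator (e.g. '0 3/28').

C = [1/3, 13/27, 14/27, 5/9, 23/27, 23/27, 1]
j=0 picked index 0: u0 ∈ [0, 1/3)
j=1 picked index 0: u0 ∈ [-1/7, 4/21)
j=2 picked index 1: u0 ∈ [1/21, 37/189)
j=3 picked index 3: u0 ∈ [17/189, 8/63)
j=4 picked index 4: u0 ∈ [-1/63, 53/189)
j=5 picked index 4: u0 ∈ [-10/63, 26/189)
j=6 picked index 6: u0 ∈ [-1/189, 1/7)
intersection: [17/189, 8/63)

17/189 8/63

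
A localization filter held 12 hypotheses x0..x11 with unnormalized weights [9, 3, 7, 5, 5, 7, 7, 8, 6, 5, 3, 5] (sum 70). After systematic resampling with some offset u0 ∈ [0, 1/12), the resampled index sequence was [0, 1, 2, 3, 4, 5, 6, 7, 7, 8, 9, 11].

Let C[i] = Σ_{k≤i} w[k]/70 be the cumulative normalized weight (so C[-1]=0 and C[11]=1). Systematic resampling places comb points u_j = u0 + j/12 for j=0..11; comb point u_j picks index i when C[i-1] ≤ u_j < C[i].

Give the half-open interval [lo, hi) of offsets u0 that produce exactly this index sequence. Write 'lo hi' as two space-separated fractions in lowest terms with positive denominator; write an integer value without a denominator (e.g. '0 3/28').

19/420 11/210

C = [9/70, 6/35, 19/70, 12/35, 29/70, 18/35, 43/70, 51/70, 57/70, 31/35, 13/14, 1]
j=0 picked index 0: u0 ∈ [0, 9/70)
j=1 picked index 1: u0 ∈ [19/420, 37/420)
j=2 picked index 2: u0 ∈ [1/210, 11/105)
j=3 picked index 3: u0 ∈ [3/140, 13/140)
j=4 picked index 4: u0 ∈ [1/105, 17/210)
j=5 picked index 5: u0 ∈ [-1/420, 41/420)
j=6 picked index 6: u0 ∈ [1/70, 4/35)
j=7 picked index 7: u0 ∈ [13/420, 61/420)
j=8 picked index 7: u0 ∈ [-11/210, 13/210)
j=9 picked index 8: u0 ∈ [-3/140, 9/140)
j=10 picked index 9: u0 ∈ [-2/105, 11/210)
j=11 picked index 11: u0 ∈ [1/84, 1/12)
intersection: [19/420, 11/210)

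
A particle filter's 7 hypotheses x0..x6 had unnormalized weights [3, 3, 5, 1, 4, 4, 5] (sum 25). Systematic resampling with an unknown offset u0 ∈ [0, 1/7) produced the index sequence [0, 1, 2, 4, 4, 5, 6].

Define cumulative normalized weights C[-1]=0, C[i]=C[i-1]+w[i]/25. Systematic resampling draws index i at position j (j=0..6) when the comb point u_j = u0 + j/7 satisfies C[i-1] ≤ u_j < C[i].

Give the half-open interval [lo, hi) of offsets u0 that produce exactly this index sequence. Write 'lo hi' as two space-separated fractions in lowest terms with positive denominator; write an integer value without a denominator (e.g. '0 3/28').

C = [3/25, 6/25, 11/25, 12/25, 16/25, 4/5, 1]
j=0 picked index 0: u0 ∈ [0, 3/25)
j=1 picked index 1: u0 ∈ [-4/175, 17/175)
j=2 picked index 2: u0 ∈ [-8/175, 27/175)
j=3 picked index 4: u0 ∈ [9/175, 37/175)
j=4 picked index 4: u0 ∈ [-16/175, 12/175)
j=5 picked index 5: u0 ∈ [-13/175, 3/35)
j=6 picked index 6: u0 ∈ [-2/35, 1/7)
intersection: [9/175, 12/175)

9/175 12/175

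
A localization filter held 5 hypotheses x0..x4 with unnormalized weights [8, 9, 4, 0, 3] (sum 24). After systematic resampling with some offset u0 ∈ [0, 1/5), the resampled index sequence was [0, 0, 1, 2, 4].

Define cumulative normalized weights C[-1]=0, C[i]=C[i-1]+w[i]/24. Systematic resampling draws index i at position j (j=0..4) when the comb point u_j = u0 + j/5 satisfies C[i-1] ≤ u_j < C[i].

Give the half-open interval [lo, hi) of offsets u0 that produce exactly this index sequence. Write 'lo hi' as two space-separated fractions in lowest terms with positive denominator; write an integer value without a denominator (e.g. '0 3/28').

C = [1/3, 17/24, 7/8, 7/8, 1]
j=0 picked index 0: u0 ∈ [0, 1/3)
j=1 picked index 0: u0 ∈ [-1/5, 2/15)
j=2 picked index 1: u0 ∈ [-1/15, 37/120)
j=3 picked index 2: u0 ∈ [13/120, 11/40)
j=4 picked index 4: u0 ∈ [3/40, 1/5)
intersection: [13/120, 2/15)

13/120 2/15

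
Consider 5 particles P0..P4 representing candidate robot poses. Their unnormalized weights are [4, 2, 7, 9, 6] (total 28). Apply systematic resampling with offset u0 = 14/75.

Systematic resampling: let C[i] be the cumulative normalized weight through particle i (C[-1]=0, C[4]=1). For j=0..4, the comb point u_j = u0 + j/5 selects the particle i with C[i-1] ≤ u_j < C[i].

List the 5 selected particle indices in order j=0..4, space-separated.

C = [1/7, 3/14, 13/28, 11/14, 1]
j=0: u_0=14/75 ∈ [1/7, 3/14) → index 1
j=1: u_1=29/75 ∈ [3/14, 13/28) → index 2
j=2: u_2=44/75 ∈ [13/28, 11/14) → index 3
j=3: u_3=59/75 ∈ [11/14, 1) → index 4
j=4: u_4=74/75 ∈ [11/14, 1) → index 4

1 2 3 4 4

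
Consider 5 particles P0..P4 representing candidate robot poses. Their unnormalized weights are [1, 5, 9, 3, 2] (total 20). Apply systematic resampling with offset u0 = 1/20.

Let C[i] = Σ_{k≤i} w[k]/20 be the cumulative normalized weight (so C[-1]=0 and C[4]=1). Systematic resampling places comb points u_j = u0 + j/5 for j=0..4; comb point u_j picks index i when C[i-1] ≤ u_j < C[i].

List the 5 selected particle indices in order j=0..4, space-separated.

C = [1/20, 3/10, 3/4, 9/10, 1]
j=0: u_0=1/20 ∈ [1/20, 3/10) → index 1
j=1: u_1=1/4 ∈ [1/20, 3/10) → index 1
j=2: u_2=9/20 ∈ [3/10, 3/4) → index 2
j=3: u_3=13/20 ∈ [3/10, 3/4) → index 2
j=4: u_4=17/20 ∈ [3/4, 9/10) → index 3

1 1 2 2 3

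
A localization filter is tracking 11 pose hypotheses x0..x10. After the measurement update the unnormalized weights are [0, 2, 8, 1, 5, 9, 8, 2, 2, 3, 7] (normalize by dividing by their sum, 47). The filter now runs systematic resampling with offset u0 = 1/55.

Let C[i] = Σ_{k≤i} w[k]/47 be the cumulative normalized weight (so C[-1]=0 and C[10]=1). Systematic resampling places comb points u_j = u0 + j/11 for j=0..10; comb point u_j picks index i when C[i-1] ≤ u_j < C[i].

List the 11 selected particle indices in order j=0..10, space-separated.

1 2 2 4 5 5 6 6 8 9 10

C = [0, 2/47, 10/47, 11/47, 16/47, 25/47, 33/47, 35/47, 37/47, 40/47, 1]
j=0: u_0=1/55 ∈ [0, 2/47) → index 1
j=1: u_1=6/55 ∈ [2/47, 10/47) → index 2
j=2: u_2=1/5 ∈ [2/47, 10/47) → index 2
j=3: u_3=16/55 ∈ [11/47, 16/47) → index 4
j=4: u_4=21/55 ∈ [16/47, 25/47) → index 5
j=5: u_5=26/55 ∈ [16/47, 25/47) → index 5
j=6: u_6=31/55 ∈ [25/47, 33/47) → index 6
j=7: u_7=36/55 ∈ [25/47, 33/47) → index 6
j=8: u_8=41/55 ∈ [35/47, 37/47) → index 8
j=9: u_9=46/55 ∈ [37/47, 40/47) → index 9
j=10: u_10=51/55 ∈ [40/47, 1) → index 10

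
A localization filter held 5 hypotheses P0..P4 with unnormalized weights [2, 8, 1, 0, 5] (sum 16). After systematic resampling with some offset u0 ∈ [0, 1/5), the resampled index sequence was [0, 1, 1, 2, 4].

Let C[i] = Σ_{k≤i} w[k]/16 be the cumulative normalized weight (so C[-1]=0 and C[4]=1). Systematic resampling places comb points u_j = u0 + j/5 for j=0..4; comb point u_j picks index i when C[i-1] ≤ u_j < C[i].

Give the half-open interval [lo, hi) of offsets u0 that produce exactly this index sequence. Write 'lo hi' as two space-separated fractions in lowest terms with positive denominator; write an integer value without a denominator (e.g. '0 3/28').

C = [1/8, 5/8, 11/16, 11/16, 1]
j=0 picked index 0: u0 ∈ [0, 1/8)
j=1 picked index 1: u0 ∈ [-3/40, 17/40)
j=2 picked index 1: u0 ∈ [-11/40, 9/40)
j=3 picked index 2: u0 ∈ [1/40, 7/80)
j=4 picked index 4: u0 ∈ [-9/80, 1/5)
intersection: [1/40, 7/80)

1/40 7/80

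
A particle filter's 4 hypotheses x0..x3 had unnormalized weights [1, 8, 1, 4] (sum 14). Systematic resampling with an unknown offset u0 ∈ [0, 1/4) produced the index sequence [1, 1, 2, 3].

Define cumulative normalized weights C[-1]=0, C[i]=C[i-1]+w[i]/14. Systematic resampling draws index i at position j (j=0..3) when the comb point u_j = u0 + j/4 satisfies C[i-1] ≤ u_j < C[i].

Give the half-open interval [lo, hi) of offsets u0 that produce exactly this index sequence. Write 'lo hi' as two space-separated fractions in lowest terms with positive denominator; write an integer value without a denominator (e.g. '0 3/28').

1/7 3/14

C = [1/14, 9/14, 5/7, 1]
j=0 picked index 1: u0 ∈ [1/14, 9/14)
j=1 picked index 1: u0 ∈ [-5/28, 11/28)
j=2 picked index 2: u0 ∈ [1/7, 3/14)
j=3 picked index 3: u0 ∈ [-1/28, 1/4)
intersection: [1/7, 3/14)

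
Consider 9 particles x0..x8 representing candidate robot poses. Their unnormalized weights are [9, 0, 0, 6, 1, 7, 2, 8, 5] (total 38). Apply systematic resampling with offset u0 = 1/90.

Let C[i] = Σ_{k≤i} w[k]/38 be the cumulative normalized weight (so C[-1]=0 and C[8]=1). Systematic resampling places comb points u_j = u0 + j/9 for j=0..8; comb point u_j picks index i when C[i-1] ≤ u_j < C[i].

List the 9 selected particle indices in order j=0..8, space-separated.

0 0 0 3 5 5 7 7 8

C = [9/38, 9/38, 9/38, 15/38, 8/19, 23/38, 25/38, 33/38, 1]
j=0: u_0=1/90 ∈ [0, 9/38) → index 0
j=1: u_1=11/90 ∈ [0, 9/38) → index 0
j=2: u_2=7/30 ∈ [0, 9/38) → index 0
j=3: u_3=31/90 ∈ [9/38, 15/38) → index 3
j=4: u_4=41/90 ∈ [8/19, 23/38) → index 5
j=5: u_5=17/30 ∈ [8/19, 23/38) → index 5
j=6: u_6=61/90 ∈ [25/38, 33/38) → index 7
j=7: u_7=71/90 ∈ [25/38, 33/38) → index 7
j=8: u_8=9/10 ∈ [33/38, 1) → index 8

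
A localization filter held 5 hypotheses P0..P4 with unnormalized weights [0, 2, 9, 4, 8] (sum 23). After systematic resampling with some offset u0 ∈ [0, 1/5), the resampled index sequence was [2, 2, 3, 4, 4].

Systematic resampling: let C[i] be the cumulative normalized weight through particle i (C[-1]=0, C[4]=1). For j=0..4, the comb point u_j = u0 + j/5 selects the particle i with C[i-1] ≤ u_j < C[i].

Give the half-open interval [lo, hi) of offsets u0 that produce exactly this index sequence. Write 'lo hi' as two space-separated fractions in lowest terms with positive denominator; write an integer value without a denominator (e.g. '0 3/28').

2/23 1/5

C = [0, 2/23, 11/23, 15/23, 1]
j=0 picked index 2: u0 ∈ [2/23, 11/23)
j=1 picked index 2: u0 ∈ [-13/115, 32/115)
j=2 picked index 3: u0 ∈ [9/115, 29/115)
j=3 picked index 4: u0 ∈ [6/115, 2/5)
j=4 picked index 4: u0 ∈ [-17/115, 1/5)
intersection: [2/23, 1/5)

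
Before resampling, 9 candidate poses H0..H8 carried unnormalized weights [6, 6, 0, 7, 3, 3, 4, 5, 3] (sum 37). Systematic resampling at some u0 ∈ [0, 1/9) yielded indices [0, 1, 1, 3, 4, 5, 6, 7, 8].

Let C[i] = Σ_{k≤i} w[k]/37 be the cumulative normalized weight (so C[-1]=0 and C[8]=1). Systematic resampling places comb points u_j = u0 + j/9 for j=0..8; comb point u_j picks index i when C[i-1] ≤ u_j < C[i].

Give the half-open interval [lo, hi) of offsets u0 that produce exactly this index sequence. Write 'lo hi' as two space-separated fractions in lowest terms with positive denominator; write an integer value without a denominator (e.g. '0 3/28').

23/333 34/333

C = [6/37, 12/37, 12/37, 19/37, 22/37, 25/37, 29/37, 34/37, 1]
j=0 picked index 0: u0 ∈ [0, 6/37)
j=1 picked index 1: u0 ∈ [17/333, 71/333)
j=2 picked index 1: u0 ∈ [-20/333, 34/333)
j=3 picked index 3: u0 ∈ [-1/111, 20/111)
j=4 picked index 4: u0 ∈ [23/333, 50/333)
j=5 picked index 5: u0 ∈ [13/333, 40/333)
j=6 picked index 6: u0 ∈ [1/111, 13/111)
j=7 picked index 7: u0 ∈ [2/333, 47/333)
j=8 picked index 8: u0 ∈ [10/333, 1/9)
intersection: [23/333, 34/333)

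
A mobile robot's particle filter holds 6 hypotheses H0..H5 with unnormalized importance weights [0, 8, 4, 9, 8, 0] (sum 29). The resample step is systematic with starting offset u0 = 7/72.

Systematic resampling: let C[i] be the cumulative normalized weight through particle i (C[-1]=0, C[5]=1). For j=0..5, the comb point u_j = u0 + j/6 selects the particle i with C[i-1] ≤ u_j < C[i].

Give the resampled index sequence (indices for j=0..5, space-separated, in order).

C = [0, 8/29, 12/29, 21/29, 1, 1]
j=0: u_0=7/72 ∈ [0, 8/29) → index 1
j=1: u_1=19/72 ∈ [0, 8/29) → index 1
j=2: u_2=31/72 ∈ [12/29, 21/29) → index 3
j=3: u_3=43/72 ∈ [12/29, 21/29) → index 3
j=4: u_4=55/72 ∈ [21/29, 1) → index 4
j=5: u_5=67/72 ∈ [21/29, 1) → index 4

1 1 3 3 4 4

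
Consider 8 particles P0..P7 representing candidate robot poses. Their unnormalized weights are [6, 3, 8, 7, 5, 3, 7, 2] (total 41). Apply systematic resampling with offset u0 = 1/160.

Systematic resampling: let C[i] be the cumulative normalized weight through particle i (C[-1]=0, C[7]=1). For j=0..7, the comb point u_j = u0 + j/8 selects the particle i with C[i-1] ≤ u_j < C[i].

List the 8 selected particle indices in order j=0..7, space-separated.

0 0 2 2 3 4 5 6

C = [6/41, 9/41, 17/41, 24/41, 29/41, 32/41, 39/41, 1]
j=0: u_0=1/160 ∈ [0, 6/41) → index 0
j=1: u_1=21/160 ∈ [0, 6/41) → index 0
j=2: u_2=41/160 ∈ [9/41, 17/41) → index 2
j=3: u_3=61/160 ∈ [9/41, 17/41) → index 2
j=4: u_4=81/160 ∈ [17/41, 24/41) → index 3
j=5: u_5=101/160 ∈ [24/41, 29/41) → index 4
j=6: u_6=121/160 ∈ [29/41, 32/41) → index 5
j=7: u_7=141/160 ∈ [32/41, 39/41) → index 6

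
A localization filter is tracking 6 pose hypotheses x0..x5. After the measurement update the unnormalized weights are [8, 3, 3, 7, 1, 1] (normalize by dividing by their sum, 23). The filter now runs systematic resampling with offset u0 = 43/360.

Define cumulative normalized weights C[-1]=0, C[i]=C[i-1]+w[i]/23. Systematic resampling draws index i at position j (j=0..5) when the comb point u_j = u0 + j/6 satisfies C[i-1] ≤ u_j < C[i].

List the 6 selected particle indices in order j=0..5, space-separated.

C = [8/23, 11/23, 14/23, 21/23, 22/23, 1]
j=0: u_0=43/360 ∈ [0, 8/23) → index 0
j=1: u_1=103/360 ∈ [0, 8/23) → index 0
j=2: u_2=163/360 ∈ [8/23, 11/23) → index 1
j=3: u_3=223/360 ∈ [14/23, 21/23) → index 3
j=4: u_4=283/360 ∈ [14/23, 21/23) → index 3
j=5: u_5=343/360 ∈ [21/23, 22/23) → index 4

0 0 1 3 3 4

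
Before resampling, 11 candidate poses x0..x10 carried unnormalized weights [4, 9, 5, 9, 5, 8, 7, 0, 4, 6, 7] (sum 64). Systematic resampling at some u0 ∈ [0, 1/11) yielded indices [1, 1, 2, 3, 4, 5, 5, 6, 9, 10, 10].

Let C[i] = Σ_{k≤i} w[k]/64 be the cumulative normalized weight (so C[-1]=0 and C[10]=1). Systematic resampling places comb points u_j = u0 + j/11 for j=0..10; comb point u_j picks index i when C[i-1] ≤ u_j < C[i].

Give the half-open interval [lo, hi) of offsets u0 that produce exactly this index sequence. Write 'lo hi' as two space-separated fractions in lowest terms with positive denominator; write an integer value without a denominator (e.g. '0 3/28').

C = [1/16, 13/64, 9/32, 27/64, 1/2, 5/8, 47/64, 47/64, 51/64, 57/64, 1]
j=0 picked index 1: u0 ∈ [1/16, 13/64)
j=1 picked index 1: u0 ∈ [-5/176, 79/704)
j=2 picked index 2: u0 ∈ [15/704, 35/352)
j=3 picked index 3: u0 ∈ [3/352, 105/704)
j=4 picked index 4: u0 ∈ [41/704, 3/22)
j=5 picked index 5: u0 ∈ [1/22, 15/88)
j=6 picked index 5: u0 ∈ [-1/22, 7/88)
j=7 picked index 6: u0 ∈ [-1/88, 69/704)
j=8 picked index 9: u0 ∈ [49/704, 115/704)
j=9 picked index 10: u0 ∈ [51/704, 2/11)
j=10 picked index 10: u0 ∈ [-13/704, 1/11)
intersection: [51/704, 7/88)

51/704 7/88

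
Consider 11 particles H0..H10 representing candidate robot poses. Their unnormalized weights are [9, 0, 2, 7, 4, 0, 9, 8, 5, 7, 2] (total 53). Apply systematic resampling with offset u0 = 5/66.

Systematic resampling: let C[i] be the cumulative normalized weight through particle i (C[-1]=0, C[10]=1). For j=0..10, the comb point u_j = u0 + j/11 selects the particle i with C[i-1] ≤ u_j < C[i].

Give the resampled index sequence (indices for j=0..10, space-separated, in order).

0 0 3 4 6 6 7 7 8 9 10

C = [9/53, 9/53, 11/53, 18/53, 22/53, 22/53, 31/53, 39/53, 44/53, 51/53, 1]
j=0: u_0=5/66 ∈ [0, 9/53) → index 0
j=1: u_1=1/6 ∈ [0, 9/53) → index 0
j=2: u_2=17/66 ∈ [11/53, 18/53) → index 3
j=3: u_3=23/66 ∈ [18/53, 22/53) → index 4
j=4: u_4=29/66 ∈ [22/53, 31/53) → index 6
j=5: u_5=35/66 ∈ [22/53, 31/53) → index 6
j=6: u_6=41/66 ∈ [31/53, 39/53) → index 7
j=7: u_7=47/66 ∈ [31/53, 39/53) → index 7
j=8: u_8=53/66 ∈ [39/53, 44/53) → index 8
j=9: u_9=59/66 ∈ [44/53, 51/53) → index 9
j=10: u_10=65/66 ∈ [51/53, 1) → index 10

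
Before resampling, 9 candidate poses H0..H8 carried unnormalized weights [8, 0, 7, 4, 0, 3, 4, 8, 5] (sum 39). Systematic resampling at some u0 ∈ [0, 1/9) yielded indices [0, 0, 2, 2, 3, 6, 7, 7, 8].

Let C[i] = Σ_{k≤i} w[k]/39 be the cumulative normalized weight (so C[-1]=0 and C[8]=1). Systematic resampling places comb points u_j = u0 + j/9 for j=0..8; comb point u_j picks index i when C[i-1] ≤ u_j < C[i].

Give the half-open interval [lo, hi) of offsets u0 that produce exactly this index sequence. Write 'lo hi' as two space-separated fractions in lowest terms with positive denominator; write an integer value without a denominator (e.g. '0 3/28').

1/117 5/117

C = [8/39, 8/39, 5/13, 19/39, 19/39, 22/39, 2/3, 34/39, 1]
j=0 picked index 0: u0 ∈ [0, 8/39)
j=1 picked index 0: u0 ∈ [-1/9, 11/117)
j=2 picked index 2: u0 ∈ [-2/117, 19/117)
j=3 picked index 2: u0 ∈ [-5/39, 2/39)
j=4 picked index 3: u0 ∈ [-7/117, 5/117)
j=5 picked index 6: u0 ∈ [1/117, 1/9)
j=6 picked index 7: u0 ∈ [0, 8/39)
j=7 picked index 7: u0 ∈ [-1/9, 11/117)
j=8 picked index 8: u0 ∈ [-2/117, 1/9)
intersection: [1/117, 5/117)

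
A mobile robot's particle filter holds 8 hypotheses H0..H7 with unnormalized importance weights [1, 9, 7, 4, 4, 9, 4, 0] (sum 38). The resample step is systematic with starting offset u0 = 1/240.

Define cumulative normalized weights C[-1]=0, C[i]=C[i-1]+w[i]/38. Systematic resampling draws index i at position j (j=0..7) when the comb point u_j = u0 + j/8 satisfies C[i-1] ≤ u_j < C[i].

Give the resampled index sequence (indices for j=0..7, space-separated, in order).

C = [1/38, 5/19, 17/38, 21/38, 25/38, 17/19, 1, 1]
j=0: u_0=1/240 ∈ [0, 1/38) → index 0
j=1: u_1=31/240 ∈ [1/38, 5/19) → index 1
j=2: u_2=61/240 ∈ [1/38, 5/19) → index 1
j=3: u_3=91/240 ∈ [5/19, 17/38) → index 2
j=4: u_4=121/240 ∈ [17/38, 21/38) → index 3
j=5: u_5=151/240 ∈ [21/38, 25/38) → index 4
j=6: u_6=181/240 ∈ [25/38, 17/19) → index 5
j=7: u_7=211/240 ∈ [25/38, 17/19) → index 5

0 1 1 2 3 4 5 5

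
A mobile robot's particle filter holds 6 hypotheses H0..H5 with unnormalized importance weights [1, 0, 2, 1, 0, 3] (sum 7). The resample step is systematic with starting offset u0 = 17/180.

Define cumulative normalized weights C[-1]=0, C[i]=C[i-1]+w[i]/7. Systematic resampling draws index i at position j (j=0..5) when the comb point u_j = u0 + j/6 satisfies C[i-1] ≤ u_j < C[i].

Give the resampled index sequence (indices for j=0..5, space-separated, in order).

0 2 2 5 5 5

C = [1/7, 1/7, 3/7, 4/7, 4/7, 1]
j=0: u_0=17/180 ∈ [0, 1/7) → index 0
j=1: u_1=47/180 ∈ [1/7, 3/7) → index 2
j=2: u_2=77/180 ∈ [1/7, 3/7) → index 2
j=3: u_3=107/180 ∈ [4/7, 1) → index 5
j=4: u_4=137/180 ∈ [4/7, 1) → index 5
j=5: u_5=167/180 ∈ [4/7, 1) → index 5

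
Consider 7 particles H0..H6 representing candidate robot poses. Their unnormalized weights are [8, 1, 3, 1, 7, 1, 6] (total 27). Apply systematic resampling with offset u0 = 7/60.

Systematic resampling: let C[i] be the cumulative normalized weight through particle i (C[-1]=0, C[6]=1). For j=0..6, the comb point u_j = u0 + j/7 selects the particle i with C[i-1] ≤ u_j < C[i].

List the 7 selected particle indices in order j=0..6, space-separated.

C = [8/27, 1/3, 4/9, 13/27, 20/27, 7/9, 1]
j=0: u_0=7/60 ∈ [0, 8/27) → index 0
j=1: u_1=109/420 ∈ [0, 8/27) → index 0
j=2: u_2=169/420 ∈ [1/3, 4/9) → index 2
j=3: u_3=229/420 ∈ [13/27, 20/27) → index 4
j=4: u_4=289/420 ∈ [13/27, 20/27) → index 4
j=5: u_5=349/420 ∈ [7/9, 1) → index 6
j=6: u_6=409/420 ∈ [7/9, 1) → index 6

0 0 2 4 4 6 6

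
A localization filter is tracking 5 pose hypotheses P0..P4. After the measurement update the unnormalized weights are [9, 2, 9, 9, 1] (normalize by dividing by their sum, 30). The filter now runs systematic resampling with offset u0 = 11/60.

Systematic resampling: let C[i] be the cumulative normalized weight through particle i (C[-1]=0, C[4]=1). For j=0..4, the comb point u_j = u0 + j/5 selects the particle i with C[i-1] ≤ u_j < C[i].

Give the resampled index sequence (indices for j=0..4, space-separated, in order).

0 2 2 3 4

C = [3/10, 11/30, 2/3, 29/30, 1]
j=0: u_0=11/60 ∈ [0, 3/10) → index 0
j=1: u_1=23/60 ∈ [11/30, 2/3) → index 2
j=2: u_2=7/12 ∈ [11/30, 2/3) → index 2
j=3: u_3=47/60 ∈ [2/3, 29/30) → index 3
j=4: u_4=59/60 ∈ [29/30, 1) → index 4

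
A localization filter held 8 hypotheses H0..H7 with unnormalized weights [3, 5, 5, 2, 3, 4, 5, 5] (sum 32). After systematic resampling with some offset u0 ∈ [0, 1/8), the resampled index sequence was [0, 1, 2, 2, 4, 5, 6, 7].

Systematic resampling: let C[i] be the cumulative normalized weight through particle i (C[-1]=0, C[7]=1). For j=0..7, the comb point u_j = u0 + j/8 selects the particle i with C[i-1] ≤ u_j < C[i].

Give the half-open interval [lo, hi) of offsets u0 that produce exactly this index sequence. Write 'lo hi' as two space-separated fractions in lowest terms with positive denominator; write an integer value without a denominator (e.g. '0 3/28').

C = [3/32, 1/4, 13/32, 15/32, 9/16, 11/16, 27/32, 1]
j=0 picked index 0: u0 ∈ [0, 3/32)
j=1 picked index 1: u0 ∈ [-1/32, 1/8)
j=2 picked index 2: u0 ∈ [0, 5/32)
j=3 picked index 2: u0 ∈ [-1/8, 1/32)
j=4 picked index 4: u0 ∈ [-1/32, 1/16)
j=5 picked index 5: u0 ∈ [-1/16, 1/16)
j=6 picked index 6: u0 ∈ [-1/16, 3/32)
j=7 picked index 7: u0 ∈ [-1/32, 1/8)
intersection: [0, 1/32)

0 1/32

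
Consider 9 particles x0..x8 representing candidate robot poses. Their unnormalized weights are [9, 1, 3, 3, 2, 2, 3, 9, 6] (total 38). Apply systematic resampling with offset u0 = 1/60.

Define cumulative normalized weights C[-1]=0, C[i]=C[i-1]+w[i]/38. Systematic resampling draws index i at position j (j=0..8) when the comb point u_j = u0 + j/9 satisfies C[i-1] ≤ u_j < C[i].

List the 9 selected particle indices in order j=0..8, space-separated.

0 0 1 3 4 6 7 7 8

C = [9/38, 5/19, 13/38, 8/19, 9/19, 10/19, 23/38, 16/19, 1]
j=0: u_0=1/60 ∈ [0, 9/38) → index 0
j=1: u_1=23/180 ∈ [0, 9/38) → index 0
j=2: u_2=43/180 ∈ [9/38, 5/19) → index 1
j=3: u_3=7/20 ∈ [13/38, 8/19) → index 3
j=4: u_4=83/180 ∈ [8/19, 9/19) → index 4
j=5: u_5=103/180 ∈ [10/19, 23/38) → index 6
j=6: u_6=41/60 ∈ [23/38, 16/19) → index 7
j=7: u_7=143/180 ∈ [23/38, 16/19) → index 7
j=8: u_8=163/180 ∈ [16/19, 1) → index 8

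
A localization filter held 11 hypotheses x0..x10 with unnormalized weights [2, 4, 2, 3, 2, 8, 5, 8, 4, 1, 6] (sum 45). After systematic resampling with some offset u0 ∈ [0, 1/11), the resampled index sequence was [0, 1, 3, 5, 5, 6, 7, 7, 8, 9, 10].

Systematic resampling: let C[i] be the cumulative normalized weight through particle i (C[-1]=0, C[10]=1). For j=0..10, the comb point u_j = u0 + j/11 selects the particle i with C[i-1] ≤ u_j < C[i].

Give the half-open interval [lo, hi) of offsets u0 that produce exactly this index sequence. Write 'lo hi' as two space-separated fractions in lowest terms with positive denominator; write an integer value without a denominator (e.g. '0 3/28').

C = [2/45, 2/15, 8/45, 11/45, 13/45, 7/15, 26/45, 34/45, 38/45, 13/15, 1]
j=0 picked index 0: u0 ∈ [0, 2/45)
j=1 picked index 1: u0 ∈ [-23/495, 7/165)
j=2 picked index 3: u0 ∈ [-2/495, 31/495)
j=3 picked index 5: u0 ∈ [8/495, 32/165)
j=4 picked index 5: u0 ∈ [-37/495, 17/165)
j=5 picked index 6: u0 ∈ [2/165, 61/495)
j=6 picked index 7: u0 ∈ [16/495, 104/495)
j=7 picked index 7: u0 ∈ [-29/495, 59/495)
j=8 picked index 8: u0 ∈ [14/495, 58/495)
j=9 picked index 9: u0 ∈ [13/495, 8/165)
j=10 picked index 10: u0 ∈ [-7/165, 1/11)
intersection: [16/495, 7/165)

16/495 7/165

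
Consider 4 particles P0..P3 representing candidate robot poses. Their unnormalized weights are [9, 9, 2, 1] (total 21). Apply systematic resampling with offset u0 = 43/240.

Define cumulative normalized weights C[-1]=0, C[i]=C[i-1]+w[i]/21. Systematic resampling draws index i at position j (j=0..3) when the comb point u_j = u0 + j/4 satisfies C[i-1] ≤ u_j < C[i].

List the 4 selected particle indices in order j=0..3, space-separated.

C = [3/7, 6/7, 20/21, 1]
j=0: u_0=43/240 ∈ [0, 3/7) → index 0
j=1: u_1=103/240 ∈ [3/7, 6/7) → index 1
j=2: u_2=163/240 ∈ [3/7, 6/7) → index 1
j=3: u_3=223/240 ∈ [6/7, 20/21) → index 2

0 1 1 2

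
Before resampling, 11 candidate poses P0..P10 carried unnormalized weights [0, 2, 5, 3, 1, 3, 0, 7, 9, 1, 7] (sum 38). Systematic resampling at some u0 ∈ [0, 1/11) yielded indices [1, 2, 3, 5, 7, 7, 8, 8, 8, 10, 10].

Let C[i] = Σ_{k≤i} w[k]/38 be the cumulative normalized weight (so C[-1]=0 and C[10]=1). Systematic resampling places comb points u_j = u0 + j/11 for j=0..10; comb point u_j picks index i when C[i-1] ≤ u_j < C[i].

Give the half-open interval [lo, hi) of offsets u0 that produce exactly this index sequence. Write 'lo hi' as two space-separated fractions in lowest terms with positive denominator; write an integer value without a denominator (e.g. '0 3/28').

C = [0, 1/19, 7/38, 5/19, 11/38, 7/19, 7/19, 21/38, 15/19, 31/38, 1]
j=0 picked index 1: u0 ∈ [0, 1/19)
j=1 picked index 2: u0 ∈ [-8/209, 39/418)
j=2 picked index 3: u0 ∈ [1/418, 17/209)
j=3 picked index 5: u0 ∈ [7/418, 20/209)
j=4 picked index 7: u0 ∈ [1/209, 79/418)
j=5 picked index 7: u0 ∈ [-18/209, 41/418)
j=6 picked index 8: u0 ∈ [3/418, 51/209)
j=7 picked index 8: u0 ∈ [-35/418, 32/209)
j=8 picked index 8: u0 ∈ [-73/418, 13/209)
j=9 picked index 10: u0 ∈ [-1/418, 2/11)
j=10 picked index 10: u0 ∈ [-39/418, 1/11)
intersection: [7/418, 1/19)

7/418 1/19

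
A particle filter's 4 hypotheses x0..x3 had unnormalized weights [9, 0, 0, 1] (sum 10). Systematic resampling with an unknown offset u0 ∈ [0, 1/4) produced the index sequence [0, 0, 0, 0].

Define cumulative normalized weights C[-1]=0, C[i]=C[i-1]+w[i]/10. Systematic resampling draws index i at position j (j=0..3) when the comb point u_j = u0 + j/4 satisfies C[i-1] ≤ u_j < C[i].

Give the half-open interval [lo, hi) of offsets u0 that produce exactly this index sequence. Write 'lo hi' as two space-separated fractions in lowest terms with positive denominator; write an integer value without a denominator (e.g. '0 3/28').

0 3/20

C = [9/10, 9/10, 9/10, 1]
j=0 picked index 0: u0 ∈ [0, 9/10)
j=1 picked index 0: u0 ∈ [-1/4, 13/20)
j=2 picked index 0: u0 ∈ [-1/2, 2/5)
j=3 picked index 0: u0 ∈ [-3/4, 3/20)
intersection: [0, 3/20)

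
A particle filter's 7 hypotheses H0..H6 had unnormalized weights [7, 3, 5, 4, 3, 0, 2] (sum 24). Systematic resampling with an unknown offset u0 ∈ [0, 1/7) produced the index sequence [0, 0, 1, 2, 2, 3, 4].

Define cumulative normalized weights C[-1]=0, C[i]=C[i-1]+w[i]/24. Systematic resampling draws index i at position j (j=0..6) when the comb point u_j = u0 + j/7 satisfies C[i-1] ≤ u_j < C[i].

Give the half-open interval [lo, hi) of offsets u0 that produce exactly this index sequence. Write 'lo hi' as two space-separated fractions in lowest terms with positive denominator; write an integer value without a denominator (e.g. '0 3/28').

1/168 3/56

C = [7/24, 5/12, 5/8, 19/24, 11/12, 11/12, 1]
j=0 picked index 0: u0 ∈ [0, 7/24)
j=1 picked index 0: u0 ∈ [-1/7, 25/168)
j=2 picked index 1: u0 ∈ [1/168, 11/84)
j=3 picked index 2: u0 ∈ [-1/84, 11/56)
j=4 picked index 2: u0 ∈ [-13/84, 3/56)
j=5 picked index 3: u0 ∈ [-5/56, 13/168)
j=6 picked index 4: u0 ∈ [-11/168, 5/84)
intersection: [1/168, 3/56)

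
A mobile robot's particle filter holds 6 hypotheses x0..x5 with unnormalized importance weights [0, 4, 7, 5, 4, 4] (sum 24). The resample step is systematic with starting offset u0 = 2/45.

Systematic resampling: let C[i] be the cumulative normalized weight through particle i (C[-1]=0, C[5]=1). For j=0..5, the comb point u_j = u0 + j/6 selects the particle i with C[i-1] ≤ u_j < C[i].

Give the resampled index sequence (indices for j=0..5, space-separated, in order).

1 2 2 3 4 5

C = [0, 1/6, 11/24, 2/3, 5/6, 1]
j=0: u_0=2/45 ∈ [0, 1/6) → index 1
j=1: u_1=19/90 ∈ [1/6, 11/24) → index 2
j=2: u_2=17/45 ∈ [1/6, 11/24) → index 2
j=3: u_3=49/90 ∈ [11/24, 2/3) → index 3
j=4: u_4=32/45 ∈ [2/3, 5/6) → index 4
j=5: u_5=79/90 ∈ [5/6, 1) → index 5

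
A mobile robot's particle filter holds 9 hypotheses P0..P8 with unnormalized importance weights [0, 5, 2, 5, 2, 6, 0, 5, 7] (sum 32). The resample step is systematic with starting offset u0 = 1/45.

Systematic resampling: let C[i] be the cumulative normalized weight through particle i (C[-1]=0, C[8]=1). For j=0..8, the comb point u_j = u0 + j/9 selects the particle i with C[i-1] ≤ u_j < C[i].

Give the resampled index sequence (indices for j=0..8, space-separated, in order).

C = [0, 5/32, 7/32, 3/8, 7/16, 5/8, 5/8, 25/32, 1]
j=0: u_0=1/45 ∈ [0, 5/32) → index 1
j=1: u_1=2/15 ∈ [0, 5/32) → index 1
j=2: u_2=11/45 ∈ [7/32, 3/8) → index 3
j=3: u_3=16/45 ∈ [7/32, 3/8) → index 3
j=4: u_4=7/15 ∈ [7/16, 5/8) → index 5
j=5: u_5=26/45 ∈ [7/16, 5/8) → index 5
j=6: u_6=31/45 ∈ [5/8, 25/32) → index 7
j=7: u_7=4/5 ∈ [25/32, 1) → index 8
j=8: u_8=41/45 ∈ [25/32, 1) → index 8

1 1 3 3 5 5 7 8 8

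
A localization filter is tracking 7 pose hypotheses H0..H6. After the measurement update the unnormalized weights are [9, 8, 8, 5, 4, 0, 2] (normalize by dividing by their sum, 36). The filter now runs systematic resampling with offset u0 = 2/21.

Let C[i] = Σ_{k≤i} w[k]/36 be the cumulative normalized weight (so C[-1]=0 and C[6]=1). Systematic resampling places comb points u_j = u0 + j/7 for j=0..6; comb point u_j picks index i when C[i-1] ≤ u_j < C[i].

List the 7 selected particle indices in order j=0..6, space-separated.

0 0 1 2 2 3 6

C = [1/4, 17/36, 25/36, 5/6, 17/18, 17/18, 1]
j=0: u_0=2/21 ∈ [0, 1/4) → index 0
j=1: u_1=5/21 ∈ [0, 1/4) → index 0
j=2: u_2=8/21 ∈ [1/4, 17/36) → index 1
j=3: u_3=11/21 ∈ [17/36, 25/36) → index 2
j=4: u_4=2/3 ∈ [17/36, 25/36) → index 2
j=5: u_5=17/21 ∈ [25/36, 5/6) → index 3
j=6: u_6=20/21 ∈ [17/18, 1) → index 6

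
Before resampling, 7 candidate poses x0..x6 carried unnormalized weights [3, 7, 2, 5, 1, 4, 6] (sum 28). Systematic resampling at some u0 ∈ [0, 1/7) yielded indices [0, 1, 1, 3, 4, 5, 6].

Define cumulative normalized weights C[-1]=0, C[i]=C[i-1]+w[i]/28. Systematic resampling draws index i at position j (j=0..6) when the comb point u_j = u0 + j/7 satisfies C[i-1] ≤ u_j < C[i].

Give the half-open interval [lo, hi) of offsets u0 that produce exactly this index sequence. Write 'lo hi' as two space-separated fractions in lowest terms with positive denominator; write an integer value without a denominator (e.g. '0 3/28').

C = [3/28, 5/14, 3/7, 17/28, 9/14, 11/14, 1]
j=0 picked index 0: u0 ∈ [0, 3/28)
j=1 picked index 1: u0 ∈ [-1/28, 3/14)
j=2 picked index 1: u0 ∈ [-5/28, 1/14)
j=3 picked index 3: u0 ∈ [0, 5/28)
j=4 picked index 4: u0 ∈ [1/28, 1/14)
j=5 picked index 5: u0 ∈ [-1/14, 1/14)
j=6 picked index 6: u0 ∈ [-1/14, 1/7)
intersection: [1/28, 1/14)

1/28 1/14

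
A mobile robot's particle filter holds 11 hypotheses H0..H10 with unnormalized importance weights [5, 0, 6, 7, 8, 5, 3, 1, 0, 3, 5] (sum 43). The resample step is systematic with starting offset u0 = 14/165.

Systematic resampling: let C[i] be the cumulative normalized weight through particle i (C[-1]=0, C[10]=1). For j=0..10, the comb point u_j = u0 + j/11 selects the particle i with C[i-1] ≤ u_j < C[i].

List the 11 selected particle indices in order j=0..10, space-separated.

0 2 3 3 4 4 5 6 7 10 10

C = [5/43, 5/43, 11/43, 18/43, 26/43, 31/43, 34/43, 35/43, 35/43, 38/43, 1]
j=0: u_0=14/165 ∈ [0, 5/43) → index 0
j=1: u_1=29/165 ∈ [5/43, 11/43) → index 2
j=2: u_2=4/15 ∈ [11/43, 18/43) → index 3
j=3: u_3=59/165 ∈ [11/43, 18/43) → index 3
j=4: u_4=74/165 ∈ [18/43, 26/43) → index 4
j=5: u_5=89/165 ∈ [18/43, 26/43) → index 4
j=6: u_6=104/165 ∈ [26/43, 31/43) → index 5
j=7: u_7=119/165 ∈ [31/43, 34/43) → index 6
j=8: u_8=134/165 ∈ [34/43, 35/43) → index 7
j=9: u_9=149/165 ∈ [38/43, 1) → index 10
j=10: u_10=164/165 ∈ [38/43, 1) → index 10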